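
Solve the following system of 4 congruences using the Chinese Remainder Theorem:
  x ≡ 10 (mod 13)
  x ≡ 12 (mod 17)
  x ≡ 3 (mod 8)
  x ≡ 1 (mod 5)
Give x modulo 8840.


Product of moduli M = 13 · 17 · 8 · 5 = 8840.
Merge one congruence at a time:
  Start: x ≡ 10 (mod 13).
  Combine with x ≡ 12 (mod 17); new modulus lcm = 221.
    Write x = 10 + 13·t and substitute into x ≡ 12 (mod 17): 13·t ≡ 12 − 10 = 2 (mod 17).
    The inverse of 13 mod 17 is 4 (since 13·4 = 52 = 3·17 + 1), so t ≡ 4·2 = 8 ≡ 8 (mod 17).
    Then x = 10 + 13·8 = 114, valid modulo lcm(13, 17) = 221: x ≡ 114 (mod 221).
  Combine with x ≡ 3 (mod 8); new modulus lcm = 1768.
    Write x = 114 + 221·t and substitute into x ≡ 3 (mod 8): 221·t ≡ 3 − 114 = -111 (mod 8).
    Reduce coefficients mod 8: 5·t ≡ 1 (mod 8).
    The inverse of 5 mod 8 is 5 (since 5·5 = 25 = 3·8 + 1), so t ≡ 5·1 = 5 ≡ 5 (mod 8).
    Then x = 114 + 221·5 = 1219, valid modulo lcm(221, 8) = 1768: x ≡ 1219 (mod 1768).
  Combine with x ≡ 1 (mod 5); new modulus lcm = 8840.
    Write x = 1219 + 1768·t and substitute into x ≡ 1 (mod 5): 1768·t ≡ 1 − 1219 = -1218 (mod 5).
    Reduce coefficients mod 5: 3·t ≡ 2 (mod 5).
    The inverse of 3 mod 5 is 2 (since 3·2 = 6 = 1·5 + 1), so t ≡ 2·2 = 4 ≡ 4 (mod 5).
    Then x = 1219 + 1768·4 = 8291, valid modulo lcm(1768, 5) = 8840: x ≡ 8291 (mod 8840).
Verify against each original: 8291 mod 13 = 10, 8291 mod 17 = 12, 8291 mod 8 = 3, 8291 mod 5 = 1.

x ≡ 8291 (mod 8840).


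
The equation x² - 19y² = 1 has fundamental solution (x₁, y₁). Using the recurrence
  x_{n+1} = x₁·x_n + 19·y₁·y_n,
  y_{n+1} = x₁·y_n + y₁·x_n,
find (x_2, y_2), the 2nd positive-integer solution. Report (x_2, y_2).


Step 1: Find the fundamental solution (x₁, y₁) of x² - 19y² = 1.
  Expand √19 as a continued fraction. a₀ = ⌊√19⌋ = 4; iterate m_{k+1} = d_k·a_k − m_k, d_{k+1} = (19 − m_{k+1}²)/d_k, a_{k+1} = ⌊(a₀ + m_{k+1})/d_{k+1}⌋ (starting m₀ = 0, d₀ = 1), with convergents p_k = a_k·p_{k-1} + p_{k-2}, q_k = a_k·q_{k-1} + q_{k-2} (p₋₁ = 1, q₋₁ = 0):
  k = 0: a₀ = 4; p₀/q₀ = 4/1; p₀² − 19·q₀² = 16 − 19 = -3.
  k = 1: m = 4, d = 3, a = ⌊(4 + 4)/3⌋ = 2; p/q = (2·4 + 1)/(2·1 + 0) = 9/2; p² − 19·q² = 81 − 76 = 5.
  k = 2: m = 2, d = 5, a = ⌊(4 + 2)/5⌋ = 1; p/q = (1·9 + 4)/(1·2 + 1) = 13/3; p² − 19·q² = 169 − 171 = -2.
  k = 3: m = 3, d = 2, a = ⌊(4 + 3)/2⌋ = 3; p/q = (3·13 + 9)/(3·3 + 2) = 48/11; p² − 19·q² = 2304 − 2299 = 5.
  k = 4: m = 3, d = 5, a = ⌊(4 + 3)/5⌋ = 1; p/q = (1·48 + 13)/(1·11 + 3) = 61/14; p² − 19·q² = 3721 − 3724 = -3.
  k = 5: m = 2, d = 3, a = ⌊(4 + 2)/3⌋ = 2; p/q = (2·61 + 48)/(2·14 + 11) = 170/39; p² − 19·q² = 28900 − 28899 = 1.
  The first convergent with p² − 19·q² = 1 gives the fundamental solution (x₁, y₁) = (170, 39).
Step 2: Apply the recurrence (x_{n+1}, y_{n+1}) = (x₁x_n + 19y₁y_n, x₁y_n + y₁x_n) repeatedly.
  From (x_1, y_1) = (170, 39): x_2 = 170·170 + 19·39·39 = 57799; y_2 = 170·39 + 39·170 = 13260.
Step 3: Verify x_2² - 19·y_2² = 3340724401 - 3340724400 = 1 (should be 1). ✓

(x_1, y_1) = (170, 39); (x_2, y_2) = (57799, 13260).


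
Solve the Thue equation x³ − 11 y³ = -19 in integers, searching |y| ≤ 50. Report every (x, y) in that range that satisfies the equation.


The equation is x³ - 11y³ = -19. For fixed y, x³ = 11·y³ − 19, so a solution requires the RHS to be a perfect cube.
Strategy: iterate y from -50 to 50, compute RHS = 11·y³ − 19, and check whether it is a (positive or negative) perfect cube.
Check small values of y:
  y = 0: RHS = -19 is not a perfect cube.
  y = 1: RHS = -8 = (-2)³ ⇒ x = -2 works.
  y = -1: RHS = -30 is not a perfect cube.
  y = 2: RHS = 69 is not a perfect cube.
  y = -2: RHS = -107 is not a perfect cube.
  y = 3: RHS = 278 is not a perfect cube.
  y = -3: RHS = -316 is not a perfect cube.
Continuing, at y = 9: RHS = 8000 = (20)³ ⇒ x = 20 works.
Searching the remaining y in |y| ≤ 50 finds no further solutions.
Collected solutions: (-2, 1), (20, 9).

Solutions (with |y| ≤ 50): (-2, 1), (20, 9).


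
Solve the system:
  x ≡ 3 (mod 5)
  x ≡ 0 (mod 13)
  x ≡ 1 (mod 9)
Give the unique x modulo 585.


Moduli 5, 13, 9 are pairwise coprime; by CRT there is a unique solution modulo M = 5 · 13 · 9 = 585.
Solve pairwise, accumulating the modulus:
  Start with x ≡ 3 (mod 5).
  Combine with x ≡ 0 (mod 13): since gcd(5, 13) = 1, we get a unique residue mod 65.
    Write x = 3 + 5·t and substitute into x ≡ 0 (mod 13): 5·t ≡ 0 − 3 = -3 (mod 13).
    Reduce coefficients mod 13: 5·t ≡ 10 (mod 13).
    The inverse of 5 mod 13 is 8 (since 5·8 = 40 = 3·13 + 1), so t ≡ 8·10 = 80 ≡ 2 (mod 13).
    Then x = 3 + 5·2 = 13, valid modulo lcm(5, 13) = 65: x ≡ 13 (mod 65).
  Combine with x ≡ 1 (mod 9): since gcd(65, 9) = 1, we get a unique residue mod 585.
    Write x = 13 + 65·t and substitute into x ≡ 1 (mod 9): 65·t ≡ 1 − 13 = -12 (mod 9).
    Reduce coefficients mod 9: 2·t ≡ 6 (mod 9).
    The inverse of 2 mod 9 is 5 (since 2·5 = 10 = 1·9 + 1), so t ≡ 5·6 = 30 ≡ 3 (mod 9).
    Then x = 13 + 65·3 = 208, valid modulo lcm(65, 9) = 585: x ≡ 208 (mod 585).
Verify: 208 mod 5 = 3 ✓, 208 mod 13 = 0 ✓, 208 mod 9 = 1 ✓.

x ≡ 208 (mod 585).


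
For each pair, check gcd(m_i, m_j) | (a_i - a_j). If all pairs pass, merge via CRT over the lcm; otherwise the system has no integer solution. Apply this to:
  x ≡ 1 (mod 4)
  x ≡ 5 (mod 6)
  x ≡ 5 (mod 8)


Moduli 4, 6, 8 are not pairwise coprime, so CRT works modulo lcm(m_i) when all pairwise compatibility conditions hold.
Pairwise compatibility: gcd(m_i, m_j) must divide a_i - a_j for every pair.
Merge one congruence at a time:
  Start: x ≡ 1 (mod 4).
  Combine with x ≡ 5 (mod 6): gcd(4, 6) = 2; 5 - 1 = 4, which IS divisible by 2, so compatible.
    Write x = 1 + 4·t and substitute into x ≡ 5 (mod 6): 4·t ≡ 5 − 1 = 4 (mod 6).
    Divide the congruence (and modulus) by g = 2: 2·t ≡ 2 (mod 3).
    The inverse of 2 mod 3 is 2 (since 2·2 = 4 = 1·3 + 1), so t ≡ 2·2 = 4 ≡ 1 (mod 3).
    Then x = 1 + 4·1 = 5, valid modulo lcm(4, 6) = 12: x ≡ 5 (mod 12).
  Combine with x ≡ 5 (mod 8): gcd(12, 8) = 4; 5 - 5 = 0, which IS divisible by 4, so compatible.
    Write x = 5 + 12·t and substitute into x ≡ 5 (mod 8): 12·t ≡ 5 − 5 = 0 (mod 8).
    Divide the congruence (and modulus) by g = 4: 3·t ≡ 0 (mod 2).
    Reduce coefficients mod 2: 1·t ≡ 0 (mod 2).
    So t ≡ 0 (mod 2).
    Then x = 5 + 12·0 = 5, valid modulo lcm(12, 8) = 24: x ≡ 5 (mod 24).
Verify: 5 mod 4 = 1, 5 mod 6 = 5, 5 mod 8 = 5.

x ≡ 5 (mod 24).


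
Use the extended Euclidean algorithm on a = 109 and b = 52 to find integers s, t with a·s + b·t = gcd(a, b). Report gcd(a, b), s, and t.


Euclidean algorithm on (109, 52) — divide until remainder is 0:
  109 = 2 · 52 + 5
  52 = 10 · 5 + 2
  5 = 2 · 2 + 1
  2 = 2 · 1 + 0
gcd(109, 52) = 1.
Track Bezout coefficients alongside the remainders: start with r₀ = 109 = a·1 + b·0 (s = 1, t = 0) and r₁ = 52 = a·0 + b·1 (s = 0, t = 1); each new remainder r_{k+1} = r_{k-1} − q_k·r_k inherits s_{k+1} = s_{k-1} − q_k·s_k, t_{k+1} = t_{k-1} − q_k·t_k, so r_k = a·s_k + b·t_k at every step:
  q = 2: r = 5, s = 1 − 2·0 = 1, t = 0 − 2·1 = -2  (check: 109·1 + 52·(-2) = 5)
  q = 10: r = 2, s = 0 − 10·1 = -10, t = 1 − 10·(-2) = 21  (check: 109·(-10) + 52·21 = 2)
  q = 2: r = 1, s = 1 − 2·(-10) = 21, t = -2 − 2·21 = -44  (check: 109·21 + 52·(-44) = 1)
The row with r = 1 (the gcd) gives the Bezout coefficients s = 21, t = -44.
Result: 109 · (21) + 52 · (-44) = 1.

gcd(109, 52) = 1; s = 21, t = -44 (check: 109·21 + 52·(-44) = 1).


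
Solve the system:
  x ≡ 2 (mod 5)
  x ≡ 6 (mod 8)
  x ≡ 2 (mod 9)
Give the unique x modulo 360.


Moduli 5, 8, 9 are pairwise coprime; by CRT there is a unique solution modulo M = 5 · 8 · 9 = 360.
Solve pairwise, accumulating the modulus:
  Start with x ≡ 2 (mod 5).
  Combine with x ≡ 6 (mod 8): since gcd(5, 8) = 1, we get a unique residue mod 40.
    Write x = 2 + 5·t and substitute into x ≡ 6 (mod 8): 5·t ≡ 6 − 2 = 4 (mod 8).
    The inverse of 5 mod 8 is 5 (since 5·5 = 25 = 3·8 + 1), so t ≡ 5·4 = 20 ≡ 4 (mod 8).
    Then x = 2 + 5·4 = 22, valid modulo lcm(5, 8) = 40: x ≡ 22 (mod 40).
  Combine with x ≡ 2 (mod 9): since gcd(40, 9) = 1, we get a unique residue mod 360.
    Write x = 22 + 40·t and substitute into x ≡ 2 (mod 9): 40·t ≡ 2 − 22 = -20 (mod 9).
    Reduce coefficients mod 9: 4·t ≡ 7 (mod 9).
    The inverse of 4 mod 9 is 7 (since 4·7 = 28 = 3·9 + 1), so t ≡ 7·7 = 49 ≡ 4 (mod 9).
    Then x = 22 + 40·4 = 182, valid modulo lcm(40, 9) = 360: x ≡ 182 (mod 360).
Verify: 182 mod 5 = 2 ✓, 182 mod 8 = 6 ✓, 182 mod 9 = 2 ✓.

x ≡ 182 (mod 360).


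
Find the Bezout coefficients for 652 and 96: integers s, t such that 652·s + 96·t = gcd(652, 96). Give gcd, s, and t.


Euclidean algorithm on (652, 96) — divide until remainder is 0:
  652 = 6 · 96 + 76
  96 = 1 · 76 + 20
  76 = 3 · 20 + 16
  20 = 1 · 16 + 4
  16 = 4 · 4 + 0
gcd(652, 96) = 4.
Track Bezout coefficients alongside the remainders: start with r₀ = 652 = a·1 + b·0 (s = 1, t = 0) and r₁ = 96 = a·0 + b·1 (s = 0, t = 1); each new remainder r_{k+1} = r_{k-1} − q_k·r_k inherits s_{k+1} = s_{k-1} − q_k·s_k, t_{k+1} = t_{k-1} − q_k·t_k, so r_k = a·s_k + b·t_k at every step:
  q = 6: r = 76, s = 1 − 6·0 = 1, t = 0 − 6·1 = -6  (check: 652·1 + 96·(-6) = 76)
  q = 1: r = 20, s = 0 − 1·1 = -1, t = 1 − 1·(-6) = 7  (check: 652·(-1) + 96·7 = 20)
  q = 3: r = 16, s = 1 − 3·(-1) = 4, t = -6 − 3·7 = -27  (check: 652·4 + 96·(-27) = 16)
  q = 1: r = 4, s = -1 − 1·4 = -5, t = 7 − 1·(-27) = 34  (check: 652·(-5) + 96·34 = 4)
The row with r = 4 (the gcd) gives the Bezout coefficients s = -5, t = 34.
Result: 652 · (-5) + 96 · (34) = 4.

gcd(652, 96) = 4; s = -5, t = 34 (check: 652·(-5) + 96·34 = 4).


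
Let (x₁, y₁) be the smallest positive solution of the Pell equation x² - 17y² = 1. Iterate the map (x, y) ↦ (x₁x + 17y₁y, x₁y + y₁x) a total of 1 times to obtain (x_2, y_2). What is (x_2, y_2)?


Step 1: Find the fundamental solution (x₁, y₁) of x² - 17y² = 1.
  Expand √17 as a continued fraction. a₀ = ⌊√17⌋ = 4; iterate m_{k+1} = d_k·a_k − m_k, d_{k+1} = (17 − m_{k+1}²)/d_k, a_{k+1} = ⌊(a₀ + m_{k+1})/d_{k+1}⌋ (starting m₀ = 0, d₀ = 1), with convergents p_k = a_k·p_{k-1} + p_{k-2}, q_k = a_k·q_{k-1} + q_{k-2} (p₋₁ = 1, q₋₁ = 0):
  k = 0: a₀ = 4; p₀/q₀ = 4/1; p₀² − 17·q₀² = 16 − 17 = -1.
  k = 1: m = 4, d = 1, a = ⌊(4 + 4)/1⌋ = 8; p/q = (8·4 + 1)/(8·1 + 0) = 33/8; p² − 17·q² = 1089 − 1088 = 1.
  The first convergent with p² − 17·q² = 1 gives the fundamental solution (x₁, y₁) = (33, 8).
Step 2: Apply the recurrence (x_{n+1}, y_{n+1}) = (x₁x_n + 17y₁y_n, x₁y_n + y₁x_n) repeatedly.
  From (x_1, y_1) = (33, 8): x_2 = 33·33 + 17·8·8 = 2177; y_2 = 33·8 + 8·33 = 528.
Step 3: Verify x_2² - 17·y_2² = 4739329 - 4739328 = 1 (should be 1). ✓

(x_1, y_1) = (33, 8); (x_2, y_2) = (2177, 528).


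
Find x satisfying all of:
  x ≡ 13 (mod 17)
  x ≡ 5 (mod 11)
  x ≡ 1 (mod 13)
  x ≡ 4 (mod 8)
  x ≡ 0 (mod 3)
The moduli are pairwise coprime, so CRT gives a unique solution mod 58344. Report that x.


Product of moduli M = 17 · 11 · 13 · 8 · 3 = 58344.
Merge one congruence at a time:
  Start: x ≡ 13 (mod 17).
  Combine with x ≡ 5 (mod 11); new modulus lcm = 187.
    Write x = 13 + 17·t and substitute into x ≡ 5 (mod 11): 17·t ≡ 5 − 13 = -8 (mod 11).
    Reduce coefficients mod 11: 6·t ≡ 3 (mod 11).
    The inverse of 6 mod 11 is 2 (since 6·2 = 12 = 1·11 + 1), so t ≡ 2·3 = 6 ≡ 6 (mod 11).
    Then x = 13 + 17·6 = 115, valid modulo lcm(17, 11) = 187: x ≡ 115 (mod 187).
  Combine with x ≡ 1 (mod 13); new modulus lcm = 2431.
    Write x = 115 + 187·t and substitute into x ≡ 1 (mod 13): 187·t ≡ 1 − 115 = -114 (mod 13).
    Reduce coefficients mod 13: 5·t ≡ 3 (mod 13).
    The inverse of 5 mod 13 is 8 (since 5·8 = 40 = 3·13 + 1), so t ≡ 8·3 = 24 ≡ 11 (mod 13).
    Then x = 115 + 187·11 = 2172, valid modulo lcm(187, 13) = 2431: x ≡ 2172 (mod 2431).
  Combine with x ≡ 4 (mod 8); new modulus lcm = 19448.
    Write x = 2172 + 2431·t and substitute into x ≡ 4 (mod 8): 2431·t ≡ 4 − 2172 = -2168 (mod 8).
    Reduce coefficients mod 8: 7·t ≡ 0 (mod 8).
    The inverse of 7 mod 8 is 7 (since 7·7 = 49 = 6·8 + 1), so t ≡ 7·0 = 0 ≡ 0 (mod 8).
    Then x = 2172 + 2431·0 = 2172, valid modulo lcm(2431, 8) = 19448: x ≡ 2172 (mod 19448).
  Combine with x ≡ 0 (mod 3); new modulus lcm = 58344.
    Write x = 2172 + 19448·t and substitute into x ≡ 0 (mod 3): 19448·t ≡ 0 − 2172 = -2172 (mod 3).
    Reduce coefficients mod 3: 2·t ≡ 0 (mod 3).
    The inverse of 2 mod 3 is 2 (since 2·2 = 4 = 1·3 + 1), so t ≡ 2·0 = 0 ≡ 0 (mod 3).
    Then x = 2172 + 19448·0 = 2172, valid modulo lcm(19448, 3) = 58344: x ≡ 2172 (mod 58344).
Verify against each original: 2172 mod 17 = 13, 2172 mod 11 = 5, 2172 mod 13 = 1, 2172 mod 8 = 4, 2172 mod 3 = 0.

x ≡ 2172 (mod 58344).


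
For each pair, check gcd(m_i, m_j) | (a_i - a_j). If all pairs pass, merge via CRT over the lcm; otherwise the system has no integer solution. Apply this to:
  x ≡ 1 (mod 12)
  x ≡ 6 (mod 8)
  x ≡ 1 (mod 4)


Moduli 12, 8, 4 are not pairwise coprime, so CRT works modulo lcm(m_i) when all pairwise compatibility conditions hold.
Pairwise compatibility: gcd(m_i, m_j) must divide a_i - a_j for every pair.
Merge one congruence at a time:
  Start: x ≡ 1 (mod 12).
  Combine with x ≡ 6 (mod 8): gcd(12, 8) = 4, and 6 - 1 = 5 is NOT divisible by 4.
    ⇒ system is inconsistent (no integer solution).

No solution (the system is inconsistent).


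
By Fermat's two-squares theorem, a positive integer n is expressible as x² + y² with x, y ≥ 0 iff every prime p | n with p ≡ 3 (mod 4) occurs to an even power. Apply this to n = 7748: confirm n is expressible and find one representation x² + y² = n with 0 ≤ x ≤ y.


Step 1: Factor n = 7748 = 2^2 · 13 · 149.
Step 2: Check the mod-4 condition on each prime factor: 2 = 2 (special); 13 ≡ 1 (mod 4), exponent 1; 149 ≡ 1 (mod 4), exponent 1.
All primes ≡ 3 (mod 4) appear to even exponent (or don't appear), so by the two-squares theorem n IS expressible as a sum of two squares.
Step 3: Build a representation. Group n = k² · m with k = 2 and m = 13 · 149 = 1937 (a product of primes ≡ 1 (mod 4)); a representation of m scales to one of n via (k·x)² + (k·y)² = k²(x² + y²). Each prime p ≡ 1 (mod 4) is itself a sum of two squares; find a² by testing p − a² for a perfect square:
  13: 13 − 1² = 12, 13 − 2² = 9 = 3² ⇒ 13 = 2² + 3².
  149: 149 − 1² = 148, 149 − 2² = 145, 149 − 3² = 140, 149 − 4² = 133, 149 − 5² = 124, 149 − 6² = 113, 149 − 7² = 100 = 10² ⇒ 149 = 7² + 10².
  Combine using the Brahmagupta–Fibonacci identity (a² + b²)(c² + d²) = (ac − bd)² + (ad + bc)² = (ac + bd)² + (ad − bc)²:
  13 · 149 = 1937: from (2² + 3²)(7² + 10²), take (2·7 − 3·10, 2·10 + 3·7) = (14 − 30, 20 + 21) = (-16, 41); dropping signs (only squares matter) gives (16, 41); check 16² + 41² = 256 + 1681 = 1937 ✓.
  Scale by k = 2: (2·16, 2·41) = (32, 82).
Step 4: Order so x ≤ y and verify: 32² + 82² = 1024 + 6724 = 7748 = n. ✓

n = 7748 = 32² + 82² (one valid representation with x ≤ y).


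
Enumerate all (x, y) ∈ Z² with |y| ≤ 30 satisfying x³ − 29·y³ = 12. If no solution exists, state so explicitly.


The equation is x³ - 29y³ = 12. For fixed y, x³ = 29·y³ + 12, so a solution requires the RHS to be a perfect cube.
Strategy: iterate y from -30 to 30, compute RHS = 29·y³ + 12, and check whether it is a (positive or negative) perfect cube.
Check small values of y:
  y = 0: RHS = 12 is not a perfect cube.
  y = 1: RHS = 41 is not a perfect cube.
  y = -1: RHS = -17 is not a perfect cube.
  y = 2: RHS = 244 is not a perfect cube.
  y = -2: RHS = -220 is not a perfect cube.
  y = 3: RHS = 795 is not a perfect cube.
  y = -3: RHS = -771 is not a perfect cube.
Continuing the search up to |y| = 30 finds no solutions either.
No (x, y) in the scanned range satisfies the equation.

No integer solutions with |y| ≤ 30.


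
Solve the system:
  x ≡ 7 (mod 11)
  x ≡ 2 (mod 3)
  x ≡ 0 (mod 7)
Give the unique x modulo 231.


Moduli 11, 3, 7 are pairwise coprime; by CRT there is a unique solution modulo M = 11 · 3 · 7 = 231.
Solve pairwise, accumulating the modulus:
  Start with x ≡ 7 (mod 11).
  Combine with x ≡ 2 (mod 3): since gcd(11, 3) = 1, we get a unique residue mod 33.
    Write x = 7 + 11·t and substitute into x ≡ 2 (mod 3): 11·t ≡ 2 − 7 = -5 (mod 3).
    Reduce coefficients mod 3: 2·t ≡ 1 (mod 3).
    The inverse of 2 mod 3 is 2 (since 2·2 = 4 = 1·3 + 1), so t ≡ 2·1 = 2 ≡ 2 (mod 3).
    Then x = 7 + 11·2 = 29, valid modulo lcm(11, 3) = 33: x ≡ 29 (mod 33).
  Combine with x ≡ 0 (mod 7): since gcd(33, 7) = 1, we get a unique residue mod 231.
    Write x = 29 + 33·t and substitute into x ≡ 0 (mod 7): 33·t ≡ 0 − 29 = -29 (mod 7).
    Reduce coefficients mod 7: 5·t ≡ 6 (mod 7).
    The inverse of 5 mod 7 is 3 (since 5·3 = 15 = 2·7 + 1), so t ≡ 3·6 = 18 ≡ 4 (mod 7).
    Then x = 29 + 33·4 = 161, valid modulo lcm(33, 7) = 231: x ≡ 161 (mod 231).
Verify: 161 mod 11 = 7 ✓, 161 mod 3 = 2 ✓, 161 mod 7 = 0 ✓.

x ≡ 161 (mod 231).


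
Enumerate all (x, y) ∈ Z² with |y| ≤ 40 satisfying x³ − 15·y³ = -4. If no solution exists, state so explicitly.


The equation is x³ - 15y³ = -4. For fixed y, x³ = 15·y³ − 4, so a solution requires the RHS to be a perfect cube.
Strategy: iterate y from -40 to 40, compute RHS = 15·y³ − 4, and check whether it is a (positive or negative) perfect cube.
Check small values of y:
  y = 0: RHS = -4 is not a perfect cube.
  y = 1: RHS = 11 is not a perfect cube.
  y = -1: RHS = -19 is not a perfect cube.
  y = 2: RHS = 116 is not a perfect cube.
  y = -2: RHS = -124 is not a perfect cube.
  y = 3: RHS = 401 is not a perfect cube.
  y = -3: RHS = -409 is not a perfect cube.
Continuing the search up to |y| = 40 finds no solutions either.
No (x, y) in the scanned range satisfies the equation.

No integer solutions with |y| ≤ 40.


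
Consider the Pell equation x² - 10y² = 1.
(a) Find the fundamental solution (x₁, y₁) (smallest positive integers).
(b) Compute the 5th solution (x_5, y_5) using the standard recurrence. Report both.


Step 1: Find the fundamental solution (x₁, y₁) of x² - 10y² = 1.
  Expand √10 as a continued fraction. a₀ = ⌊√10⌋ = 3; iterate m_{k+1} = d_k·a_k − m_k, d_{k+1} = (10 − m_{k+1}²)/d_k, a_{k+1} = ⌊(a₀ + m_{k+1})/d_{k+1}⌋ (starting m₀ = 0, d₀ = 1), with convergents p_k = a_k·p_{k-1} + p_{k-2}, q_k = a_k·q_{k-1} + q_{k-2} (p₋₁ = 1, q₋₁ = 0):
  k = 0: a₀ = 3; p₀/q₀ = 3/1; p₀² − 10·q₀² = 9 − 10 = -1.
  k = 1: m = 3, d = 1, a = ⌊(3 + 3)/1⌋ = 6; p/q = (6·3 + 1)/(6·1 + 0) = 19/6; p² − 10·q² = 361 − 360 = 1.
  The first convergent with p² − 10·q² = 1 gives the fundamental solution (x₁, y₁) = (19, 6).
Step 2: Apply the recurrence (x_{n+1}, y_{n+1}) = (x₁x_n + 10y₁y_n, x₁y_n + y₁x_n) repeatedly.
  From (x_1, y_1) = (19, 6): x_2 = 19·19 + 10·6·6 = 721; y_2 = 19·6 + 6·19 = 228.
  From (x_2, y_2) = (721, 228): x_3 = 19·721 + 10·6·228 = 27379; y_3 = 19·228 + 6·721 = 8658.
  From (x_3, y_3) = (27379, 8658): x_4 = 19·27379 + 10·6·8658 = 1039681; y_4 = 19·8658 + 6·27379 = 328776.
  From (x_4, y_4) = (1039681, 328776): x_5 = 19·1039681 + 10·6·328776 = 39480499; y_5 = 19·328776 + 6·1039681 = 12484830.
Step 3: Verify x_5² - 10·y_5² = 1558709801289001 - 1558709801289000 = 1 (should be 1). ✓

(x_1, y_1) = (19, 6); (x_5, y_5) = (39480499, 12484830).


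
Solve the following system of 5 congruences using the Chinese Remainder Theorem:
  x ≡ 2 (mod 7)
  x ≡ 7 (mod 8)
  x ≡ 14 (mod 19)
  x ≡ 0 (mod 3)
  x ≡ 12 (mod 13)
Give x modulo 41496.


Product of moduli M = 7 · 8 · 19 · 3 · 13 = 41496.
Merge one congruence at a time:
  Start: x ≡ 2 (mod 7).
  Combine with x ≡ 7 (mod 8); new modulus lcm = 56.
    Write x = 2 + 7·t and substitute into x ≡ 7 (mod 8): 7·t ≡ 7 − 2 = 5 (mod 8).
    The inverse of 7 mod 8 is 7 (since 7·7 = 49 = 6·8 + 1), so t ≡ 7·5 = 35 ≡ 3 (mod 8).
    Then x = 2 + 7·3 = 23, valid modulo lcm(7, 8) = 56: x ≡ 23 (mod 56).
  Combine with x ≡ 14 (mod 19); new modulus lcm = 1064.
    Write x = 23 + 56·t and substitute into x ≡ 14 (mod 19): 56·t ≡ 14 − 23 = -9 (mod 19).
    Reduce coefficients mod 19: 18·t ≡ 10 (mod 19).
    The inverse of 18 mod 19 is 18 (since 18·18 = 324 = 17·19 + 1), so t ≡ 18·10 = 180 ≡ 9 (mod 19).
    Then x = 23 + 56·9 = 527, valid modulo lcm(56, 19) = 1064: x ≡ 527 (mod 1064).
  Combine with x ≡ 0 (mod 3); new modulus lcm = 3192.
    Write x = 527 + 1064·t and substitute into x ≡ 0 (mod 3): 1064·t ≡ 0 − 527 = -527 (mod 3).
    Reduce coefficients mod 3: 2·t ≡ 1 (mod 3).
    The inverse of 2 mod 3 is 2 (since 2·2 = 4 = 1·3 + 1), so t ≡ 2·1 = 2 ≡ 2 (mod 3).
    Then x = 527 + 1064·2 = 2655, valid modulo lcm(1064, 3) = 3192: x ≡ 2655 (mod 3192).
  Combine with x ≡ 12 (mod 13); new modulus lcm = 41496.
    Write x = 2655 + 3192·t and substitute into x ≡ 12 (mod 13): 3192·t ≡ 12 − 2655 = -2643 (mod 13).
    Reduce coefficients mod 13: 7·t ≡ 9 (mod 13).
    The inverse of 7 mod 13 is 2 (since 7·2 = 14 = 1·13 + 1), so t ≡ 2·9 = 18 ≡ 5 (mod 13).
    Then x = 2655 + 3192·5 = 18615, valid modulo lcm(3192, 13) = 41496: x ≡ 18615 (mod 41496).
Verify against each original: 18615 mod 7 = 2, 18615 mod 8 = 7, 18615 mod 19 = 14, 18615 mod 3 = 0, 18615 mod 13 = 12.

x ≡ 18615 (mod 41496).


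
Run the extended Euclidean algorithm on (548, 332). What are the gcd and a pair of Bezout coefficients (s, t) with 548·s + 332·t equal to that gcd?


Euclidean algorithm on (548, 332) — divide until remainder is 0:
  548 = 1 · 332 + 216
  332 = 1 · 216 + 116
  216 = 1 · 116 + 100
  116 = 1 · 100 + 16
  100 = 6 · 16 + 4
  16 = 4 · 4 + 0
gcd(548, 332) = 4.
Track Bezout coefficients alongside the remainders: start with r₀ = 548 = a·1 + b·0 (s = 1, t = 0) and r₁ = 332 = a·0 + b·1 (s = 0, t = 1); each new remainder r_{k+1} = r_{k-1} − q_k·r_k inherits s_{k+1} = s_{k-1} − q_k·s_k, t_{k+1} = t_{k-1} − q_k·t_k, so r_k = a·s_k + b·t_k at every step:
  q = 1: r = 216, s = 1 − 1·0 = 1, t = 0 − 1·1 = -1  (check: 548·1 + 332·(-1) = 216)
  q = 1: r = 116, s = 0 − 1·1 = -1, t = 1 − 1·(-1) = 2  (check: 548·(-1) + 332·2 = 116)
  q = 1: r = 100, s = 1 − 1·(-1) = 2, t = -1 − 1·2 = -3  (check: 548·2 + 332·(-3) = 100)
  q = 1: r = 16, s = -1 − 1·2 = -3, t = 2 − 1·(-3) = 5  (check: 548·(-3) + 332·5 = 16)
  q = 6: r = 4, s = 2 − 6·(-3) = 20, t = -3 − 6·5 = -33  (check: 548·20 + 332·(-33) = 4)
The row with r = 4 (the gcd) gives the Bezout coefficients s = 20, t = -33.
Result: 548 · (20) + 332 · (-33) = 4.

gcd(548, 332) = 4; s = 20, t = -33 (check: 548·20 + 332·(-33) = 4).


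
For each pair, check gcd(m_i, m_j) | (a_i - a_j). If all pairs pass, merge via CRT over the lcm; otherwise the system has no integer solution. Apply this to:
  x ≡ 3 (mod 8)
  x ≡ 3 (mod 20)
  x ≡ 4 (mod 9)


Moduli 8, 20, 9 are not pairwise coprime, so CRT works modulo lcm(m_i) when all pairwise compatibility conditions hold.
Pairwise compatibility: gcd(m_i, m_j) must divide a_i - a_j for every pair.
Merge one congruence at a time:
  Start: x ≡ 3 (mod 8).
  Combine with x ≡ 3 (mod 20): gcd(8, 20) = 4; 3 - 3 = 0, which IS divisible by 4, so compatible.
    Write x = 3 + 8·t and substitute into x ≡ 3 (mod 20): 8·t ≡ 3 − 3 = 0 (mod 20).
    Divide the congruence (and modulus) by g = 4: 2·t ≡ 0 (mod 5).
    The inverse of 2 mod 5 is 3 (since 2·3 = 6 = 1·5 + 1), so t ≡ 3·0 = 0 ≡ 0 (mod 5).
    Then x = 3 + 8·0 = 3, valid modulo lcm(8, 20) = 40: x ≡ 3 (mod 40).
  Combine with x ≡ 4 (mod 9): gcd(40, 9) = 1; 4 - 3 = 1, which IS divisible by 1, so compatible.
    Write x = 3 + 40·t and substitute into x ≡ 4 (mod 9): 40·t ≡ 4 − 3 = 1 (mod 9).
    Reduce coefficients mod 9: 4·t ≡ 1 (mod 9).
    The inverse of 4 mod 9 is 7 (since 4·7 = 28 = 3·9 + 1), so t ≡ 7·1 = 7 ≡ 7 (mod 9).
    Then x = 3 + 40·7 = 283, valid modulo lcm(40, 9) = 360: x ≡ 283 (mod 360).
Verify: 283 mod 8 = 3, 283 mod 20 = 3, 283 mod 9 = 4.

x ≡ 283 (mod 360).


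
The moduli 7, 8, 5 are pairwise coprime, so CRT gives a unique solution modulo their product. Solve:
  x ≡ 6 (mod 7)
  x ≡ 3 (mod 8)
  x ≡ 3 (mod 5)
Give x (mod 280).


Moduli 7, 8, 5 are pairwise coprime; by CRT there is a unique solution modulo M = 7 · 8 · 5 = 280.
Solve pairwise, accumulating the modulus:
  Start with x ≡ 6 (mod 7).
  Combine with x ≡ 3 (mod 8): since gcd(7, 8) = 1, we get a unique residue mod 56.
    Write x = 6 + 7·t and substitute into x ≡ 3 (mod 8): 7·t ≡ 3 − 6 = -3 (mod 8).
    Reduce coefficients mod 8: 7·t ≡ 5 (mod 8).
    The inverse of 7 mod 8 is 7 (since 7·7 = 49 = 6·8 + 1), so t ≡ 7·5 = 35 ≡ 3 (mod 8).
    Then x = 6 + 7·3 = 27, valid modulo lcm(7, 8) = 56: x ≡ 27 (mod 56).
  Combine with x ≡ 3 (mod 5): since gcd(56, 5) = 1, we get a unique residue mod 280.
    Write x = 27 + 56·t and substitute into x ≡ 3 (mod 5): 56·t ≡ 3 − 27 = -24 (mod 5).
    Reduce coefficients mod 5: 1·t ≡ 1 (mod 5).
    So t ≡ 1 (mod 5).
    Then x = 27 + 56·1 = 83, valid modulo lcm(56, 5) = 280: x ≡ 83 (mod 280).
Verify: 83 mod 7 = 6 ✓, 83 mod 8 = 3 ✓, 83 mod 5 = 3 ✓.

x ≡ 83 (mod 280).


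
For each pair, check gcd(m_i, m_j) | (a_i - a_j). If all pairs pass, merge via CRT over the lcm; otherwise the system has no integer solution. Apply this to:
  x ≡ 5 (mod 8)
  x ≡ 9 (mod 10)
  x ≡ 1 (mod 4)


Moduli 8, 10, 4 are not pairwise coprime, so CRT works modulo lcm(m_i) when all pairwise compatibility conditions hold.
Pairwise compatibility: gcd(m_i, m_j) must divide a_i - a_j for every pair.
Merge one congruence at a time:
  Start: x ≡ 5 (mod 8).
  Combine with x ≡ 9 (mod 10): gcd(8, 10) = 2; 9 - 5 = 4, which IS divisible by 2, so compatible.
    Write x = 5 + 8·t and substitute into x ≡ 9 (mod 10): 8·t ≡ 9 − 5 = 4 (mod 10).
    Divide the congruence (and modulus) by g = 2: 4·t ≡ 2 (mod 5).
    The inverse of 4 mod 5 is 4 (since 4·4 = 16 = 3·5 + 1), so t ≡ 4·2 = 8 ≡ 3 (mod 5).
    Then x = 5 + 8·3 = 29, valid modulo lcm(8, 10) = 40: x ≡ 29 (mod 40).
  Combine with x ≡ 1 (mod 4): gcd(40, 4) = 4; 1 - 29 = -28, which IS divisible by 4, so compatible.
    Write x = 29 + 40·t and substitute into x ≡ 1 (mod 4): 40·t ≡ 1 − 29 = -28 (mod 4).
    Divide the congruence (and modulus) by g = 4: 10·t ≡ -7 (mod 1).
    Modulo 1 every t works; take t = 0.
    Then x = 29 + 40·0 = 29, valid modulo lcm(40, 4) = 40: x ≡ 29 (mod 40).
Verify: 29 mod 8 = 5, 29 mod 10 = 9, 29 mod 4 = 1.

x ≡ 29 (mod 40).


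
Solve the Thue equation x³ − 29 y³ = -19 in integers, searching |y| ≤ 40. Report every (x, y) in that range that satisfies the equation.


The equation is x³ - 29y³ = -19. For fixed y, x³ = 29·y³ − 19, so a solution requires the RHS to be a perfect cube.
Strategy: iterate y from -40 to 40, compute RHS = 29·y³ − 19, and check whether it is a (positive or negative) perfect cube.
Check small values of y:
  y = 0: RHS = -19 is not a perfect cube.
  y = 1: RHS = 10 is not a perfect cube.
  y = -1: RHS = -48 is not a perfect cube.
  y = 2: RHS = 213 is not a perfect cube.
  y = -2: RHS = -251 is not a perfect cube.
  y = 3: RHS = 764 is not a perfect cube.
  y = -3: RHS = -802 is not a perfect cube.
Continuing the search up to |y| = 40 finds no solutions either.
No (x, y) in the scanned range satisfies the equation.

No integer solutions with |y| ≤ 40.


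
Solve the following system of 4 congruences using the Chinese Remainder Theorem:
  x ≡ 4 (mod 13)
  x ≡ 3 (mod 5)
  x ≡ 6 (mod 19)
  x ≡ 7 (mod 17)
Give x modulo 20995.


Product of moduli M = 13 · 5 · 19 · 17 = 20995.
Merge one congruence at a time:
  Start: x ≡ 4 (mod 13).
  Combine with x ≡ 3 (mod 5); new modulus lcm = 65.
    Write x = 4 + 13·t and substitute into x ≡ 3 (mod 5): 13·t ≡ 3 − 4 = -1 (mod 5).
    Reduce coefficients mod 5: 3·t ≡ 4 (mod 5).
    The inverse of 3 mod 5 is 2 (since 3·2 = 6 = 1·5 + 1), so t ≡ 2·4 = 8 ≡ 3 (mod 5).
    Then x = 4 + 13·3 = 43, valid modulo lcm(13, 5) = 65: x ≡ 43 (mod 65).
  Combine with x ≡ 6 (mod 19); new modulus lcm = 1235.
    Write x = 43 + 65·t and substitute into x ≡ 6 (mod 19): 65·t ≡ 6 − 43 = -37 (mod 19).
    Reduce coefficients mod 19: 8·t ≡ 1 (mod 19).
    The inverse of 8 mod 19 is 12 (since 8·12 = 96 = 5·19 + 1), so t ≡ 12·1 = 12 ≡ 12 (mod 19).
    Then x = 43 + 65·12 = 823, valid modulo lcm(65, 19) = 1235: x ≡ 823 (mod 1235).
  Combine with x ≡ 7 (mod 17); new modulus lcm = 20995.
    Write x = 823 + 1235·t and substitute into x ≡ 7 (mod 17): 1235·t ≡ 7 − 823 = -816 (mod 17).
    Reduce coefficients mod 17: 11·t ≡ 0 (mod 17).
    The inverse of 11 mod 17 is 14 (since 11·14 = 154 = 9·17 + 1), so t ≡ 14·0 = 0 ≡ 0 (mod 17).
    Then x = 823 + 1235·0 = 823, valid modulo lcm(1235, 17) = 20995: x ≡ 823 (mod 20995).
Verify against each original: 823 mod 13 = 4, 823 mod 5 = 3, 823 mod 19 = 6, 823 mod 17 = 7.

x ≡ 823 (mod 20995).


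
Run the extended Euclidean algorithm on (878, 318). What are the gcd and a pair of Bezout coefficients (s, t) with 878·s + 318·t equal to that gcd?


Euclidean algorithm on (878, 318) — divide until remainder is 0:
  878 = 2 · 318 + 242
  318 = 1 · 242 + 76
  242 = 3 · 76 + 14
  76 = 5 · 14 + 6
  14 = 2 · 6 + 2
  6 = 3 · 2 + 0
gcd(878, 318) = 2.
Track Bezout coefficients alongside the remainders: start with r₀ = 878 = a·1 + b·0 (s = 1, t = 0) and r₁ = 318 = a·0 + b·1 (s = 0, t = 1); each new remainder r_{k+1} = r_{k-1} − q_k·r_k inherits s_{k+1} = s_{k-1} − q_k·s_k, t_{k+1} = t_{k-1} − q_k·t_k, so r_k = a·s_k + b·t_k at every step:
  q = 2: r = 242, s = 1 − 2·0 = 1, t = 0 − 2·1 = -2  (check: 878·1 + 318·(-2) = 242)
  q = 1: r = 76, s = 0 − 1·1 = -1, t = 1 − 1·(-2) = 3  (check: 878·(-1) + 318·3 = 76)
  q = 3: r = 14, s = 1 − 3·(-1) = 4, t = -2 − 3·3 = -11  (check: 878·4 + 318·(-11) = 14)
  q = 5: r = 6, s = -1 − 5·4 = -21, t = 3 − 5·(-11) = 58  (check: 878·(-21) + 318·58 = 6)
  q = 2: r = 2, s = 4 − 2·(-21) = 46, t = -11 − 2·58 = -127  (check: 878·46 + 318·(-127) = 2)
The row with r = 2 (the gcd) gives the Bezout coefficients s = 46, t = -127.
Result: 878 · (46) + 318 · (-127) = 2.

gcd(878, 318) = 2; s = 46, t = -127 (check: 878·46 + 318·(-127) = 2).


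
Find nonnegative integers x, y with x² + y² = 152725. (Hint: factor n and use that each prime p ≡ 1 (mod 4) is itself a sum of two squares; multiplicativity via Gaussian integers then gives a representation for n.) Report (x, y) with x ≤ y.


Step 1: Factor n = 152725 = 5^2 · 41 · 149.
Step 2: Check the mod-4 condition on each prime factor: 5 ≡ 1 (mod 4), exponent 2; 41 ≡ 1 (mod 4), exponent 1; 149 ≡ 1 (mod 4), exponent 1.
All primes ≡ 3 (mod 4) appear to even exponent (or don't appear), so by the two-squares theorem n IS expressible as a sum of two squares.
Step 3: Build a representation. Group n = k² · m with k = 5 and m = 41 · 149 = 6109 (a product of primes ≡ 1 (mod 4)); a representation of m scales to one of n via (k·x)² + (k·y)² = k²(x² + y²). Each prime p ≡ 1 (mod 4) is itself a sum of two squares; find a² by testing p − a² for a perfect square:
  41: 41 − 1² = 40, 41 − 2² = 37, 41 − 3² = 32, 41 − 4² = 25 = 5² ⇒ 41 = 4² + 5².
  149: 149 − 1² = 148, 149 − 2² = 145, 149 − 3² = 140, 149 − 4² = 133, 149 − 5² = 124, 149 − 6² = 113, 149 − 7² = 100 = 10² ⇒ 149 = 7² + 10².
  Combine using the Brahmagupta–Fibonacci identity (a² + b²)(c² + d²) = (ac − bd)² + (ad + bc)² = (ac + bd)² + (ad − bc)²:
  41 · 149 = 6109: from (4² + 5²)(7² + 10²), take (4·7 − 5·10, 4·10 + 5·7) = (28 − 50, 40 + 35) = (-22, 75); dropping signs (only squares matter) gives (22, 75); check 22² + 75² = 484 + 5625 = 6109 ✓.
  Scale by k = 5: (5·22, 5·75) = (110, 375).
Step 4: Order so x ≤ y and verify: 110² + 375² = 12100 + 140625 = 152725 = n. ✓

n = 152725 = 110² + 375² (one valid representation with x ≤ y).


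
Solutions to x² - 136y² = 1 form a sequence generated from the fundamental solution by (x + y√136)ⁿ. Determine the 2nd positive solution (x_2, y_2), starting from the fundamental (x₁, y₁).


Step 1: Find the fundamental solution (x₁, y₁) of x² - 136y² = 1.
  Expand √136 as a continued fraction. a₀ = ⌊√136⌋ = 11; iterate m_{k+1} = d_k·a_k − m_k, d_{k+1} = (136 − m_{k+1}²)/d_k, a_{k+1} = ⌊(a₀ + m_{k+1})/d_{k+1}⌋ (starting m₀ = 0, d₀ = 1), with convergents p_k = a_k·p_{k-1} + p_{k-2}, q_k = a_k·q_{k-1} + q_{k-2} (p₋₁ = 1, q₋₁ = 0):
  k = 0: a₀ = 11; p₀/q₀ = 11/1; p₀² − 136·q₀² = 121 − 136 = -15.
  k = 1: m = 11, d = 15, a = ⌊(11 + 11)/15⌋ = 1; p/q = (1·11 + 1)/(1·1 + 0) = 12/1; p² − 136·q² = 144 − 136 = 8.
  k = 2: m = 4, d = 8, a = ⌊(11 + 4)/8⌋ = 1; p/q = (1·12 + 11)/(1·1 + 1) = 23/2; p² − 136·q² = 529 − 544 = -15.
  k = 3: m = 4, d = 15, a = ⌊(11 + 4)/15⌋ = 1; p/q = (1·23 + 12)/(1·2 + 1) = 35/3; p² − 136·q² = 1225 − 1224 = 1.
  The first convergent with p² − 136·q² = 1 gives the fundamental solution (x₁, y₁) = (35, 3).
Step 2: Apply the recurrence (x_{n+1}, y_{n+1}) = (x₁x_n + 136y₁y_n, x₁y_n + y₁x_n) repeatedly.
  From (x_1, y_1) = (35, 3): x_2 = 35·35 + 136·3·3 = 2449; y_2 = 35·3 + 3·35 = 210.
Step 3: Verify x_2² - 136·y_2² = 5997601 - 5997600 = 1 (should be 1). ✓

(x_1, y_1) = (35, 3); (x_2, y_2) = (2449, 210).


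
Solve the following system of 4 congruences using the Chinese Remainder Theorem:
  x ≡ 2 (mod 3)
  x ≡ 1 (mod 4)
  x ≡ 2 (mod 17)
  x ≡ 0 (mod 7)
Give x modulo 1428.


Product of moduli M = 3 · 4 · 17 · 7 = 1428.
Merge one congruence at a time:
  Start: x ≡ 2 (mod 3).
  Combine with x ≡ 1 (mod 4); new modulus lcm = 12.
    Write x = 2 + 3·t and substitute into x ≡ 1 (mod 4): 3·t ≡ 1 − 2 = -1 (mod 4).
    Reduce coefficients mod 4: 3·t ≡ 3 (mod 4).
    The inverse of 3 mod 4 is 3 (since 3·3 = 9 = 2·4 + 1), so t ≡ 3·3 = 9 ≡ 1 (mod 4).
    Then x = 2 + 3·1 = 5, valid modulo lcm(3, 4) = 12: x ≡ 5 (mod 12).
  Combine with x ≡ 2 (mod 17); new modulus lcm = 204.
    Write x = 5 + 12·t and substitute into x ≡ 2 (mod 17): 12·t ≡ 2 − 5 = -3 (mod 17).
    Reduce coefficients mod 17: 12·t ≡ 14 (mod 17).
    The inverse of 12 mod 17 is 10 (since 12·10 = 120 = 7·17 + 1), so t ≡ 10·14 = 140 ≡ 4 (mod 17).
    Then x = 5 + 12·4 = 53, valid modulo lcm(12, 17) = 204: x ≡ 53 (mod 204).
  Combine with x ≡ 0 (mod 7); new modulus lcm = 1428.
    Write x = 53 + 204·t and substitute into x ≡ 0 (mod 7): 204·t ≡ 0 − 53 = -53 (mod 7).
    Reduce coefficients mod 7: 1·t ≡ 3 (mod 7).
    So t ≡ 3 (mod 7).
    Then x = 53 + 204·3 = 665, valid modulo lcm(204, 7) = 1428: x ≡ 665 (mod 1428).
Verify against each original: 665 mod 3 = 2, 665 mod 4 = 1, 665 mod 17 = 2, 665 mod 7 = 0.

x ≡ 665 (mod 1428).


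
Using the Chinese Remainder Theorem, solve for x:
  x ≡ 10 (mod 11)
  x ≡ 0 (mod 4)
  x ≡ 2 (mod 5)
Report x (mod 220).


Moduli 11, 4, 5 are pairwise coprime; by CRT there is a unique solution modulo M = 11 · 4 · 5 = 220.
Solve pairwise, accumulating the modulus:
  Start with x ≡ 10 (mod 11).
  Combine with x ≡ 0 (mod 4): since gcd(11, 4) = 1, we get a unique residue mod 44.
    Write x = 10 + 11·t and substitute into x ≡ 0 (mod 4): 11·t ≡ 0 − 10 = -10 (mod 4).
    Reduce coefficients mod 4: 3·t ≡ 2 (mod 4).
    The inverse of 3 mod 4 is 3 (since 3·3 = 9 = 2·4 + 1), so t ≡ 3·2 = 6 ≡ 2 (mod 4).
    Then x = 10 + 11·2 = 32, valid modulo lcm(11, 4) = 44: x ≡ 32 (mod 44).
  Combine with x ≡ 2 (mod 5): since gcd(44, 5) = 1, we get a unique residue mod 220.
    Write x = 32 + 44·t and substitute into x ≡ 2 (mod 5): 44·t ≡ 2 − 32 = -30 (mod 5).
    Reduce coefficients mod 5: 4·t ≡ 0 (mod 5).
    The inverse of 4 mod 5 is 4 (since 4·4 = 16 = 3·5 + 1), so t ≡ 4·0 = 0 ≡ 0 (mod 5).
    Then x = 32 + 44·0 = 32, valid modulo lcm(44, 5) = 220: x ≡ 32 (mod 220).
Verify: 32 mod 11 = 10 ✓, 32 mod 4 = 0 ✓, 32 mod 5 = 2 ✓.

x ≡ 32 (mod 220).


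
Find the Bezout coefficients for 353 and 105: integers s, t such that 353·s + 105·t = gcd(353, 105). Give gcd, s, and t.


Euclidean algorithm on (353, 105) — divide until remainder is 0:
  353 = 3 · 105 + 38
  105 = 2 · 38 + 29
  38 = 1 · 29 + 9
  29 = 3 · 9 + 2
  9 = 4 · 2 + 1
  2 = 2 · 1 + 0
gcd(353, 105) = 1.
Track Bezout coefficients alongside the remainders: start with r₀ = 353 = a·1 + b·0 (s = 1, t = 0) and r₁ = 105 = a·0 + b·1 (s = 0, t = 1); each new remainder r_{k+1} = r_{k-1} − q_k·r_k inherits s_{k+1} = s_{k-1} − q_k·s_k, t_{k+1} = t_{k-1} − q_k·t_k, so r_k = a·s_k + b·t_k at every step:
  q = 3: r = 38, s = 1 − 3·0 = 1, t = 0 − 3·1 = -3  (check: 353·1 + 105·(-3) = 38)
  q = 2: r = 29, s = 0 − 2·1 = -2, t = 1 − 2·(-3) = 7  (check: 353·(-2) + 105·7 = 29)
  q = 1: r = 9, s = 1 − 1·(-2) = 3, t = -3 − 1·7 = -10  (check: 353·3 + 105·(-10) = 9)
  q = 3: r = 2, s = -2 − 3·3 = -11, t = 7 − 3·(-10) = 37  (check: 353·(-11) + 105·37 = 2)
  q = 4: r = 1, s = 3 − 4·(-11) = 47, t = -10 − 4·37 = -158  (check: 353·47 + 105·(-158) = 1)
The row with r = 1 (the gcd) gives the Bezout coefficients s = 47, t = -158.
Result: 353 · (47) + 105 · (-158) = 1.

gcd(353, 105) = 1; s = 47, t = -158 (check: 353·47 + 105·(-158) = 1).


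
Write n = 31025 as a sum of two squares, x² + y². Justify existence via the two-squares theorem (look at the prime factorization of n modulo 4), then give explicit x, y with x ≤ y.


Step 1: Factor n = 31025 = 5^2 · 17 · 73.
Step 2: Check the mod-4 condition on each prime factor: 5 ≡ 1 (mod 4), exponent 2; 17 ≡ 1 (mod 4), exponent 1; 73 ≡ 1 (mod 4), exponent 1.
All primes ≡ 3 (mod 4) appear to even exponent (or don't appear), so by the two-squares theorem n IS expressible as a sum of two squares.
Step 3: Build a representation. Group n = k² · m with k = 5 and m = 17 · 73 = 1241 (a product of primes ≡ 1 (mod 4)); a representation of m scales to one of n via (k·x)² + (k·y)² = k²(x² + y²). Each prime p ≡ 1 (mod 4) is itself a sum of two squares; find a² by testing p − a² for a perfect square:
  17: 17 − 1² = 16 = 4² ⇒ 17 = 1² + 4².
  73: 73 − 1² = 72, 73 − 2² = 69, 73 − 3² = 64 = 8² ⇒ 73 = 3² + 8².
  Combine using the Brahmagupta–Fibonacci identity (a² + b²)(c² + d²) = (ac − bd)² + (ad + bc)² = (ac + bd)² + (ad − bc)²:
  17 · 73 = 1241: from (1² + 4²)(3² + 8²), take (1·3 − 4·8, 1·8 + 4·3) = (3 − 32, 8 + 12) = (-29, 20); dropping signs (only squares matter) gives (29, 20); check 29² + 20² = 841 + 400 = 1241 ✓.
  Scale by k = 5: (5·29, 5·20) = (145, 100).
Step 4: Order so x ≤ y and verify: 100² + 145² = 10000 + 21025 = 31025 = n. ✓

n = 31025 = 100² + 145² (one valid representation with x ≤ y).


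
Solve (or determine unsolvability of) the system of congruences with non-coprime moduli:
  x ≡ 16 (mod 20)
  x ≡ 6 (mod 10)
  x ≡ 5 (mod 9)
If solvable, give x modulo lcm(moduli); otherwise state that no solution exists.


Moduli 20, 10, 9 are not pairwise coprime, so CRT works modulo lcm(m_i) when all pairwise compatibility conditions hold.
Pairwise compatibility: gcd(m_i, m_j) must divide a_i - a_j for every pair.
Merge one congruence at a time:
  Start: x ≡ 16 (mod 20).
  Combine with x ≡ 6 (mod 10): gcd(20, 10) = 10; 6 - 16 = -10, which IS divisible by 10, so compatible.
    Write x = 16 + 20·t and substitute into x ≡ 6 (mod 10): 20·t ≡ 6 − 16 = -10 (mod 10).
    Divide the congruence (and modulus) by g = 10: 2·t ≡ -1 (mod 1).
    Modulo 1 every t works; take t = 0.
    Then x = 16 + 20·0 = 16, valid modulo lcm(20, 10) = 20: x ≡ 16 (mod 20).
  Combine with x ≡ 5 (mod 9): gcd(20, 9) = 1; 5 - 16 = -11, which IS divisible by 1, so compatible.
    Write x = 16 + 20·t and substitute into x ≡ 5 (mod 9): 20·t ≡ 5 − 16 = -11 (mod 9).
    Reduce coefficients mod 9: 2·t ≡ 7 (mod 9).
    The inverse of 2 mod 9 is 5 (since 2·5 = 10 = 1·9 + 1), so t ≡ 5·7 = 35 ≡ 8 (mod 9).
    Then x = 16 + 20·8 = 176, valid modulo lcm(20, 9) = 180: x ≡ 176 (mod 180).
Verify: 176 mod 20 = 16, 176 mod 10 = 6, 176 mod 9 = 5.

x ≡ 176 (mod 180).
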